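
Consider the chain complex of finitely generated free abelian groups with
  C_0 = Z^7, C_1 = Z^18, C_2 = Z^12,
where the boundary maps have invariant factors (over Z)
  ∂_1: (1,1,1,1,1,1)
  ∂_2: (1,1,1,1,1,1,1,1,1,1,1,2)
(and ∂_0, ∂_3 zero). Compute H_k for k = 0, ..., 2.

H_0: b_0 = 7 − 0 − 6 = 1; torsion from ∂_1 factors > 1: none. So H_0 = Z.
H_1: b_1 = 18 − 6 − 12 = 0; torsion from ∂_2 factors > 1: [2]. So H_1 = Z/2Z.
H_2: b_2 = 12 − 12 − 0 = 0; torsion from ∂_3 factors > 1: none. So H_2 = 0.

H_0 = Z,  H_1 = Z/2Z,  H_2 = 0.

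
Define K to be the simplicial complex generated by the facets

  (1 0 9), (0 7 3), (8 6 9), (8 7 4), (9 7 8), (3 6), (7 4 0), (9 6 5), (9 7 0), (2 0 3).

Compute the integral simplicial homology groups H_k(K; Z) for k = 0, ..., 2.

H_0 ≅ Z,  H_1 ≅ Z,  H_2 = 0.

Take the total order 0 < 1 < 2 < 3 < 4 < 5 < 6 < 7 < 8 < 9 on the vertex set. Then K (dimension 2) consists of the simplices:

  0-simplices (10): [0], [1], [2], [3], [4], [5], [6], [7], [8], [9]
  1-simplices (19): [0,1], [0,2], [0,3], [0,4], [0,7], [0,9], [1,9], [2,3], [3,6], [3,7], [4,7], [4,8], [5,6], [5,9], [6,8], [6,9], [7,8], [7,9], [8,9]
  2-simplices (9): [0,1,9], [0,2,3], [0,3,7], [0,4,7], [0,7,9], [4,7,8], [5,6,9], [6,8,9], [7,8,9]

Hence C_0 ≅ Z^10, C_1 ≅ Z^19, C_2 ≅ Z^9.

Boundary ∂_1: C_1 → C_0 sends each edge [p,q] (with p < q) to q − p. For instance
  ∂[0,9] = [9] − [0].
As a 10×19 matrix over Z this has rank 9, with invariant factors (1,1,1,1,1,1,1,1,1).

Boundary ∂_2: C_2 → C_1 acts by ∂[p,q,r] = [q,r] − [p,r] + [p,q]. For instance
  ∂[0,4,7] = [4,7] − [0,7] + [0,4],
  ∂[0,3,7] = [3,7] − [0,7] + [0,3].
The 19×9 boundary matrix has rank 9 and Smith normal form diag(1,1,1,1,1,1,1,1,1).

Now H_k = ker ∂_k / im ∂_{k+1}, so:

  H_0: rank C_0 − rank ∂_1 = 10 − 9 = 1, and the invariant factors of ∂_1 are all 1, so H_0 ≅ Z.
  H_1: rank ker ∂_1 − rank ∂_2 = (19 − 9) − 9 = 1, and the invariant factors of ∂_2 are all 1, so H_1 ≅ Z.
  H_2: rank ker ∂_2 − rank ∂_3 = (9 − 9) − 0 = 0, and there is no ∂_3, so H_2 ≅ 0.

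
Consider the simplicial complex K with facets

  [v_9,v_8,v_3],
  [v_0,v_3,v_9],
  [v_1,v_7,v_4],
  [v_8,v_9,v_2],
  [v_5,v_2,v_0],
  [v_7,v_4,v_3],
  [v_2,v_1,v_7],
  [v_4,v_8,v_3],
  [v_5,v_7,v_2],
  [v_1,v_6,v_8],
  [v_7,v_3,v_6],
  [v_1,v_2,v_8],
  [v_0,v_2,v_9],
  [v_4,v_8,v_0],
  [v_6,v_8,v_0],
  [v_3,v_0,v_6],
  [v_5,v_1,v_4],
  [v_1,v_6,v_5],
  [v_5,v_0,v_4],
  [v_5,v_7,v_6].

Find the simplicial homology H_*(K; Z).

H_0 = Z,  H_1 = Z ⊕ Z/2,  H_2 = 0.

Order the vertices as v_0 < v_1 < v_2 < v_3 < v_4 < v_5 < v_6 < v_7 < v_8 < v_9. Listing each simplex with vertices in this order, K has dimension 2 with simplices:

  0-simplices (10): [v_0], [v_1], [v_2], [v_3], [v_4], [v_5], [v_6], [v_7], [v_8], [v_9]
  1-simplices (30): (30 of them)
  2-simplices (20): (20 of them)

Hence C_0 ≅ Z^10, C_1 ≅ Z^30, C_2 ≅ Z^20.

The boundary map ∂_1: C_1 → C_0 sends each edge [p,q] (with p < q) to q − p.
The 10×30 boundary matrix has rank 9 and Smith normal form diag(1,1,1,1,1,1,1,1,1).

∂_2: C_2 → C_1 maps a triangle to the signed sum of its edges. For instance
  ∂[v_3,v_4,v_8] = [v_4,v_8] − [v_3,v_8] + [v_3,v_4],
  ∂[v_1,v_2,v_7] = [v_2,v_7] − [v_1,v_7] + [v_1,v_2].
As a 30×20 matrix over Z this has rank 20, with invariant factors (1,1,1,1,1,1,1,1,1,1,1,1,1,1,1,1,1,1,1,2).

Now H_k = ker ∂_k / im ∂_{k+1}, so:

  H_0: rank C_0 − rank ∂_1 = 10 − 9 = 1, and the invariant factors of ∂_1 are all 1, so H_0 ≅ Z.
  H_1: rank ker ∂_1 − rank ∂_2 = (30 − 9) − 20 = 1, and ∂_2 has invariant factor 2 > 1, so H_1 ≅ Z ⊕ Z/2.
  H_2: rank ker ∂_2 − rank ∂_3 = (20 − 20) − 0 = 0, and there is no ∂_3, so H_2 ≅ 0.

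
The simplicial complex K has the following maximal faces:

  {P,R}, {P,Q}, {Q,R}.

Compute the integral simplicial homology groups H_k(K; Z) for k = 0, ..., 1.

H_0 = Z,  H_1 = Z.

Fix the vertex order P < Q < R and write every simplex with vertices in increasing order. Then dim K = 1 and the simplices of K are:

  0-simplices (3): P, Q, R
  1-simplices (3): PQ, PR, QR

Hence C_0 ≅ Z^3, C_1 ≅ Z^3.

∂_1: C_1 → C_0 maps an edge to its endpoints' difference, ∂[p,q] = q − p. For instance
  ∂PR = R − P.
The resulting 3×3 matrix has rank 2, and its Smith normal form has invariant factors (1,1).

Computing H_k = (kernel of ∂_k) / (image of ∂_{k+1}):

  H_0: rank C_0 − rank ∂_1 = 3 − 2 = 1, and the invariant factors of ∂_1 are all 1, so H_0 = Z.
  H_1: rank ker ∂_1 − rank ∂_2 = (3 − 2) − 0 = 1, and there is no ∂_2, so H_1 = Z.

(K is a triangulation of the circle S^1.)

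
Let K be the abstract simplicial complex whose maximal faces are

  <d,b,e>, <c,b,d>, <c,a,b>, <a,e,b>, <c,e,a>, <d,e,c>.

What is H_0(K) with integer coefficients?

H_0 ≅ Z.

We work with the vertex ordering a < b < c < d < e. The simplices of K, each written with vertices in increasing order, are:

  0-simplices (5): a, b, c, d, e
  1-simplices (9): ab, ac, ae, bc, bd, be, cd, ce, de
  2-simplices (6): abc, abe, ace, bcd, bde, cde

giving chain groups C_0 ≅ Z^5, C_1 ≅ Z^9, C_2 ≅ Z^6.

The boundary map ∂_1: C_1 → C_0 maps an edge to its endpoints' difference, ∂[p,q] = q − p. For instance
  ∂ac = c − a.
As a 5×9 matrix over Z this has rank 4, with invariant factors (1,1,1,1).

Boundary ∂_2: C_2 → C_1 maps a triangle to the signed sum of its edges. For instance
  ∂bde = de − be + bd,
  ∂cde = de − ce + cd.
As a 9×6 matrix over Z this has rank 5, with invariant factors (1,1,1,1,1).

From H_k ≅ ker(∂_k) / im(∂_{k+1}) we obtain:

  H_0: rank C_0 − rank ∂_1 = 5 − 4 = 1, and the invariant factors of ∂_1 are all 1, so H_0 = Z.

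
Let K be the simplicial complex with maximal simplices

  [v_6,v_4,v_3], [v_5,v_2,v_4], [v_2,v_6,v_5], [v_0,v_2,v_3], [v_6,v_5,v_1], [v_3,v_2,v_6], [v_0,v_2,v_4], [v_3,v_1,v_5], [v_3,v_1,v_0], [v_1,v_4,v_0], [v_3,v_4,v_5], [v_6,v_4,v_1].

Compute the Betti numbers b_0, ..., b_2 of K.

b_0 = 1, b_1 = 0, b_2 = 0.

We work with the vertex ordering v_0 < v_1 < v_2 < v_3 < v_4 < v_5 < v_6. The simplices of K, each written with vertices in increasing order, are:

  0-simplices (7): [v_0], [v_1], [v_2], [v_3], [v_4], [v_5], [v_6]
  1-simplices (18): (18 of them)
  2-simplices (12): (12 of them)

giving chain groups C_0 ≅ Z^7, C_1 ≅ Z^18, C_2 ≅ Z^12.

The boundary map ∂_1: C_1 → C_0 maps an edge to its endpoints' difference, ∂[p,q] = q − p. For instance
  ∂[v_1,v_5] = [v_5] − [v_1].
The 7×18 boundary matrix has rank 6 and Smith normal form diag(1,1,1,1,1,1).

The boundary map ∂_2: C_2 → C_1 maps a triangle to the signed sum of its edges. For instance
  ∂[v_2,v_5,v_6] = [v_5,v_6] − [v_2,v_6] + [v_2,v_5],
  ∂[v_1,v_5,v_6] = [v_5,v_6] − [v_1,v_6] + [v_1,v_5].
As a 18×12 matrix over Z this has rank 12, with invariant factors (1,1,1,1,1,1,1,1,1,1,1,2).

Reading off H_k = ker ∂_k / im ∂_{k+1}:

  H_0: rank C_0 − rank ∂_1 = 7 − 6 = 1, and the invariant factors of ∂_1 are all 1, so H_0 = Z.
  H_1: rank ker ∂_1 − rank ∂_2 = (18 − 6) − 12 = 0, and ∂_2 has invariant factor 2 > 1, so H_1 = Z/2.
  H_2: rank ker ∂_2 − rank ∂_3 = (12 − 12) − 0 = 0, and there is no ∂_3, so H_2 = 0.

As a check, the Euler characteristic is 7 − 18 + 12 = 1, which agrees with 1 − 0 + 0 = 1.

Hence the Betti numbers are b_0 = 1, b_1 = 0, b_2 = 0.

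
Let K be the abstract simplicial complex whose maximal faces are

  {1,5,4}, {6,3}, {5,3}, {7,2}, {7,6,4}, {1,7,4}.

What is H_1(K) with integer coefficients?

We work with the vertex ordering 1 < 2 < 3 < 4 < 5 < 6 < 7. The simplices of K, each written with vertices in increasing order, are:

  0-simplices (7): [1], [2], [3], [4], [5], [6], [7]
  1-simplices (10): [1,4], [1,5], [1,7], [2,7], [3,5], [3,6], [4,5], [4,6], [4,7], [6,7]
  2-simplices (3): [1,4,5], [1,4,7], [4,6,7]

Hence C_0 ≅ Z^7, C_1 ≅ Z^10, C_2 ≅ Z^3.

Boundary ∂_1: C_1 → C_0 maps an edge to its endpoints' difference, ∂[p,q] = q − p. For instance
  ∂[3,5] = [5] − [3].
The 7×10 boundary matrix has rank 6 and Smith normal form diag(1,1,1,1,1,1).

∂_2: C_2 → C_1 acts by ∂[p,q,r] = [q,r] − [p,r] + [p,q]. For instance
  ∂[1,4,5] = [4,5] − [1,5] + [1,4],
  ∂[4,6,7] = [6,7] − [4,7] + [4,6].
The resulting 10×3 matrix has rank 3, and its Smith normal form has invariant factors (1,1,1).

Reading off H_k = ker ∂_k / im ∂_{k+1}:

  H_1: rank ker ∂_1 − rank ∂_2 = (10 − 6) − 3 = 1, and the invariant factors of ∂_2 are all 1, so H_1 ≅ Z.

H_1 ≅ Z.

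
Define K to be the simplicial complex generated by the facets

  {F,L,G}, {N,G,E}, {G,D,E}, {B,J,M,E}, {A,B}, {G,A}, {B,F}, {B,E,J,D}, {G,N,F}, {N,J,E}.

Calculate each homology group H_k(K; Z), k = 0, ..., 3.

Fix the vertex order A < B < D < E < F < G < J < L < M < N and write every simplex with vertices in increasing order. Then dim K = 3 and the simplices of K are:

  0-simplices (10): A, B, D, E, F, G, J, L, M, N
  1-simplices (21): AB, AG, BD, BE, BF, BJ, BM, DE, DG, DJ, EG, EJ, EM, EN, FG, FL, FN, GL, GN, JM, JN
  2-simplices (12): BDE, BDJ, BEJ, BEM, BJM, DEG, DEJ, EGN, EJM, EJN, FGL, FGN
  3-simplices (2): BDEJ, BEJM

Hence C_0 ≅ Z^10, C_1 ≅ Z^21, C_2 ≅ Z^12, C_3 ≅ Z^2.

Boundary ∂_1: C_1 → C_0 sends each edge [p,q] (with p < q) to q − p.
The 10×21 boundary matrix has rank 9 and Smith normal form diag(1,1,1,1,1,1,1,1,1).

The boundary map ∂_2: C_2 → C_1 sends each 2-simplex [p,q,r] to [q,r] − [p,r] + [p,q]. For instance
  ∂EJM = JM − EM + EJ,
  ∂BEJ = EJ − BJ + BE.
This gives a 21×12 integer matrix of rank 10; reducing to Smith normal form yields diagonal entries (1,1,1,1,1,1,1,1,1,1).

The boundary map ∂_3: C_3 → C_2 sends each 3-simplex σ to the alternating sum Σ_i (−1)^i (σ with its i-th vertex removed). For instance
  ∂BEJM = EJM − BJM + BEM − BEJ,
  ∂BDEJ = DEJ − BEJ + BDJ − BDE.
As a 12×2 matrix over Z this has rank 2, with invariant factors (1,1).

Now H_k = ker ∂_k / im ∂_{k+1}, so:

  H_0: rank C_0 − rank ∂_1 = 10 − 9 = 1, and the invariant factors of ∂_1 are all 1, so H_0 ≅ Z.
  H_1: rank ker ∂_1 − rank ∂_2 = (21 − 9) − 10 = 2, and the invariant factors of ∂_2 are all 1, so H_1 ≅ Z^2.
  H_2: rank ker ∂_2 − rank ∂_3 = (12 − 10) − 2 = 0, and the invariant factors of ∂_3 are all 1, so H_2 ≅ 0.
  H_3: rank ker ∂_3 − rank ∂_4 = (2 − 2) − 0 = 0, and there is no ∂_4, so H_3 ≅ 0.

H_0 = Z,  H_1 = Z^2,  H_2 = 0,  H_3 = 0.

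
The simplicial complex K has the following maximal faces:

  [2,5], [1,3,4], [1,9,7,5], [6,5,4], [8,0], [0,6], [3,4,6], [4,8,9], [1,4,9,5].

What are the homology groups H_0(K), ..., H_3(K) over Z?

Fix the vertex order 0 < 1 < 2 < 3 < 4 < 5 < 6 < 7 < 8 < 9 and write every simplex with vertices in increasing order. Then dim K = 3 and the simplices of K are:

  0-simplices (10): [0], [1], [2], [3], [4], [5], [6], [7], [8], [9]
  1-simplices (19): [0,6], [0,8], [1,3], [1,4], [1,5], [1,7], [1,9], [2,5], [3,4], [3,6], [4,5], [4,6], [4,8], [4,9], [5,6], [5,7], [5,9], [7,9], [8,9]
  2-simplices (11): [1,3,4], [1,4,5], [1,4,9], [1,5,7], [1,5,9], [1,7,9], [3,4,6], [4,5,6], [4,5,9], [4,8,9], [5,7,9]
  3-simplices (2): [1,4,5,9], [1,5,7,9]

so the chain groups are C_0 ≅ Z^10, C_1 ≅ Z^19, C_2 ≅ Z^11, C_3 ≅ Z^2.

The boundary map ∂_1: C_1 → C_0 sends each edge [p,q] (with p < q) to q − p. For instance
  ∂[4,8] = [8] − [4].
The 10×19 boundary matrix has rank 9 and Smith normal form diag(1,1,1,1,1,1,1,1,1).

∂_2: C_2 → C_1 maps a triangle to the signed sum of its edges. For instance
  ∂[1,5,9] = [5,9] − [1,9] + [1,5],
  ∂[1,5,7] = [5,7] − [1,7] + [1,5].
The resulting 19×11 matrix has rank 9, and its Smith normal form has invariant factors (1,1,1,1,1,1,1,1,1).

The boundary map ∂_3: C_3 → C_2 sends each 3-simplex σ to the alternating sum Σ_i (−1)^i (σ with its i-th vertex removed). For instance
  ∂[1,5,7,9] = [5,7,9] − [1,7,9] + [1,5,9] − [1,5,7],
  ∂[1,4,5,9] = [4,5,9] − [1,5,9] + [1,4,9] − [1,4,5].
As a 11×2 matrix over Z this has rank 2, with invariant factors (1,1).

Computing H_k = (kernel of ∂_k) / (image of ∂_{k+1}):

  H_0: rank C_0 − rank ∂_1 = 10 − 9 = 1, and the invariant factors of ∂_1 are all 1, so H_0 = Z.
  H_1: rank ker ∂_1 − rank ∂_2 = (19 − 9) − 9 = 1, and the invariant factors of ∂_2 are all 1, so H_1 = Z.
  H_2: rank ker ∂_2 − rank ∂_3 = (11 − 9) − 2 = 0, and the invariant factors of ∂_3 are all 1, so H_2 = 0.
  H_3: rank ker ∂_3 − rank ∂_4 = (2 − 2) − 0 = 0, and there is no ∂_4, so H_3 = 0.

As a check, the Euler characteristic is 10 − 19 + 11 − 2 = 0, which agrees with 1 − 1 + 0 − 0 = 0.

H_0 ≅ Z,  H_1 ≅ Z,  H_2 = 0,  H_3 = 0.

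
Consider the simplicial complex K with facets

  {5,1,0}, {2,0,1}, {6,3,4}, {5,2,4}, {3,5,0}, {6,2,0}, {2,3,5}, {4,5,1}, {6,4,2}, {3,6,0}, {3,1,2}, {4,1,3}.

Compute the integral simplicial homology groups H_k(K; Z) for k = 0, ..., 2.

Fix the vertex order 0 < 1 < 2 < 3 < 4 < 5 < 6 and write every simplex with vertices in increasing order. Then dim K = 2 and the simplices of K are:

  0-simplices (7): [0], [1], [2], [3], [4], [5], [6]
  1-simplices (18): [0,1], [0,2], [0,3], [0,5], [0,6], [1,2], [1,3], [1,4], [1,5], [2,3], [2,4], [2,5], [2,6], [3,4], [3,5], [3,6], [4,5], [4,6]
  2-simplices (12): [0,1,2], [0,1,5], [0,2,6], [0,3,5], [0,3,6], [1,2,3], [1,3,4], [1,4,5], [2,3,5], [2,4,5], [2,4,6], [3,4,6]

so the chain groups are C_0 ≅ Z^7, C_1 ≅ Z^18, C_2 ≅ Z^12.

∂_1: C_1 → C_0 sends each edge [p,q] (with p < q) to q − p.
The 7×18 boundary matrix has rank 6 and Smith normal form diag(1,1,1,1,1,1).

∂_2: C_2 → C_1 maps a triangle to the signed sum of its edges. For instance
  ∂[0,1,2] = [1,2] − [0,2] + [0,1],
  ∂[1,4,5] = [4,5] − [1,5] + [1,4].
This gives a 18×12 integer matrix of rank 12; reducing to Smith normal form yields diagonal entries (1,1,1,1,1,1,1,1,1,1,1,2).

Computing H_k = (kernel of ∂_k) / (image of ∂_{k+1}):

  H_0: rank C_0 − rank ∂_1 = 7 − 6 = 1, and the invariant factors of ∂_1 are all 1, so H_0 ≅ Z.
  H_1: rank ker ∂_1 − rank ∂_2 = (18 − 6) − 12 = 0, and ∂_2 has invariant factor 2 > 1, so H_1 ≅ Z/2.
  H_2: rank ker ∂_2 − rank ∂_3 = (12 − 12) − 0 = 0, and there is no ∂_3, so H_2 ≅ 0.

H_0 = Z,  H_1 = Z/2,  H_2 = 0.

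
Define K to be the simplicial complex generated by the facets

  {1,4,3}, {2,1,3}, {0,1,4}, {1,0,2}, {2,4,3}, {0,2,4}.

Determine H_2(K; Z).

Order the vertices as 0 < 1 < 2 < 3 < 4. Listing each simplex with vertices in this order, K has dimension 2 with simplices:

  0-simplices (5): [0], [1], [2], [3], [4]
  1-simplices (9): [0,1], [0,2], [0,4], [1,2], [1,3], [1,4], [2,3], [2,4], [3,4]
  2-simplices (6): [0,1,2], [0,1,4], [0,2,4], [1,2,3], [1,3,4], [2,3,4]

giving chain groups C_0 ≅ Z^5, C_1 ≅ Z^9, C_2 ≅ Z^6.

∂_1: C_1 → C_0 maps an edge to its endpoints' difference, ∂[p,q] = q − p. For instance
  ∂[0,1] = [1] − [0].
The 5×9 boundary matrix has rank 4 and Smith normal form diag(1,1,1,1).

∂_2: C_2 → C_1 acts by ∂[p,q,r] = [q,r] − [p,r] + [p,q]. For instance
  ∂[1,2,3] = [2,3] − [1,3] + [1,2],
  ∂[0,1,4] = [1,4] − [0,4] + [0,1].
The resulting 9×6 matrix has rank 5, and its Smith normal form has invariant factors (1,1,1,1,1).

Now H_k = ker ∂_k / im ∂_{k+1}, so:

  H_2: rank ker ∂_2 − rank ∂_3 = (6 − 5) − 0 = 1, and there is no ∂_3, so H_2 ≅ Z.

(K is a triangulation of the 2-sphere S^2.)

H_2 = Z.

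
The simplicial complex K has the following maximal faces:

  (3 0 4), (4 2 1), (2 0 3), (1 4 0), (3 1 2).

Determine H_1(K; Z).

H_1 = Z.

Take the total order 0 < 1 < 2 < 3 < 4 on the vertex set. Then K (dimension 2) consists of the simplices:

  0-simplices (5): [0], [1], [2], [3], [4]
  1-simplices (10): [0,1], [0,2], [0,3], [0,4], [1,2], [1,3], [1,4], [2,3], [2,4], [3,4]
  2-simplices (5): [0,1,4], [0,2,3], [0,3,4], [1,2,3], [1,2,4]

so the chain groups are C_0 ≅ Z^5, C_1 ≅ Z^10, C_2 ≅ Z^5.

The boundary map ∂_1: C_1 → C_0 is given by ∂[p,q] = [q] − [p].
This gives a 5×10 integer matrix of rank 4; reducing to Smith normal form yields diagonal entries (1,1,1,1).

∂_2: C_2 → C_1 acts by ∂[p,q,r] = [q,r] − [p,r] + [p,q]. For instance
  ∂[0,1,4] = [1,4] − [0,4] + [0,1],
  ∂[0,2,3] = [2,3] − [0,3] + [0,2].
As a 10×5 matrix over Z this has rank 5, with invariant factors (1,1,1,1,1).

Now H_k = ker ∂_k / im ∂_{k+1}, so:

  H_1: rank ker ∂_1 − rank ∂_2 = (10 − 4) − 5 = 1, and the invariant factors of ∂_2 are all 1, so H_1 ≅ Z.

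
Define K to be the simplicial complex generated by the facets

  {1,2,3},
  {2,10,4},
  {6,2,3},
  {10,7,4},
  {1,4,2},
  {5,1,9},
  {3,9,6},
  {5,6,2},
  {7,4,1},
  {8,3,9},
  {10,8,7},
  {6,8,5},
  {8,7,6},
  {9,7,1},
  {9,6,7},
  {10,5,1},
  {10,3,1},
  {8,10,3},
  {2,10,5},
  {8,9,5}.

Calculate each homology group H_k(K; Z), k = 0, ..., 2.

H_0 ≅ Z,  H_1 ≅ Z ⊕ Z/2,  H_2 = 0.

Fix the vertex order 1 < 2 < 3 < 4 < 5 < 6 < 7 < 8 < 9 < 10 and write every simplex with vertices in increasing order. Then dim K = 2 and the simplices of K are:

  0-simplices (10): [1], [2], [3], [4], [5], [6], [7], [8], [9], [10]
  1-simplices (30): (30 of them)
  2-simplices (20): (20 of them)

Hence C_0 ≅ Z^10, C_1 ≅ Z^30, C_2 ≅ Z^20.

The boundary map ∂_1: C_1 → C_0 sends each edge [p,q] (with p < q) to q − p. For instance
  ∂[5,10] = [10] − [5].
This gives a 10×30 integer matrix of rank 9; reducing to Smith normal form yields diagonal entries (1,1,1,1,1,1,1,1,1).

∂_2: C_2 → C_1 maps a triangle to the signed sum of its edges. For instance
  ∂[1,3,10] = [3,10] − [1,10] + [1,3],
  ∂[1,5,9] = [5,9] − [1,9] + [1,5].
As a 30×20 matrix over Z this has rank 20, with invariant factors (1,1,1,1,1,1,1,1,1,1,1,1,1,1,1,1,1,1,1,2).

Computing H_k = (kernel of ∂_k) / (image of ∂_{k+1}):

  H_0: rank C_0 − rank ∂_1 = 10 − 9 = 1, and the invariant factors of ∂_1 are all 1, so H_0 ≅ Z.
  H_1: rank ker ∂_1 − rank ∂_2 = (30 − 9) − 20 = 1, and ∂_2 has invariant factor 2 > 1, so H_1 ≅ Z ⊕ Z/2.
  H_2: rank ker ∂_2 − rank ∂_3 = (20 − 20) − 0 = 0, and there is no ∂_3, so H_2 ≅ 0.

As a check, the Euler characteristic is 10 − 30 + 20 = 0, which agrees with 1 − 1 + 0 = 0.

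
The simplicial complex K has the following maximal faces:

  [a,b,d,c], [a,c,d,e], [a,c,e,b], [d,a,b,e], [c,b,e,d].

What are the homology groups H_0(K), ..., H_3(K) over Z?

K has 5 vertices, 10 edges, 10 triangles, 5 3-simplices.
rank ∂_0 = 0, rank ∂_1 = 4 ⇒ b_0 = 5 − 0 − 4 = 1; all invariant factors of ∂_1 are 1 so no torsion. So H_0 ≅ Z.
rank ∂_1 = 4, rank ∂_2 = 6 ⇒ b_1 = 10 − 4 − 6 = 0; all invariant factors of ∂_2 are 1 so no torsion. So H_1 ≅ 0.
rank ∂_2 = 6, rank ∂_3 = 4 ⇒ b_2 = 10 − 6 − 4 = 0; all invariant factors of ∂_3 are 1 so no torsion. So H_2 ≅ 0.
rank ∂_3 = 4, rank ∂_4 = 0 ⇒ b_3 = 5 − 4 − 0 = 1. So H_3 ≅ Z.

H_0 = Z,  H_1 = 0,  H_2 = 0,  H_3 = Z.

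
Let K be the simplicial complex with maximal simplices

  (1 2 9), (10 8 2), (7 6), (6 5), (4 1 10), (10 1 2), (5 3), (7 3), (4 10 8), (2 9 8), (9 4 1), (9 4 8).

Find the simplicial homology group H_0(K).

Fix the vertex order 1 < 2 < 3 < 4 < 5 < 6 < 7 < 8 < 9 < 10 and write every simplex with vertices in increasing order. Then dim K = 2 and the simplices of K are:

  0-simplices (10): [1], [2], [3], [4], [5], [6], [7], [8], [9], [10]
  1-simplices (16): [1,2], [1,4], [1,9], [1,10], [2,8], [2,9], [2,10], [3,5], [3,7], [4,8], [4,9], [4,10], [5,6], [6,7], [8,9], [8,10]
  2-simplices (8): [1,2,9], [1,2,10], [1,4,9], [1,4,10], [2,8,9], [2,8,10], [4,8,9], [4,8,10]

giving chain groups C_0 ≅ Z^10, C_1 ≅ Z^16, C_2 ≅ Z^8.

The boundary map ∂_1: C_1 → C_0 sends each edge [p,q] (with p < q) to q − p.
The resulting 10×16 matrix has rank 8, and its Smith normal form has invariant factors (1,1,1,1,1,1,1,1).

Boundary ∂_2: C_2 → C_1 sends each 2-simplex [p,q,r] to [q,r] − [p,r] + [p,q]. For instance
  ∂[4,8,10] = [8,10] − [4,10] + [4,8],
  ∂[2,8,10] = [8,10] − [2,10] + [2,8].
The resulting 16×8 matrix has rank 7, and its Smith normal form has invariant factors (1,1,1,1,1,1,1).

Reading off H_k = ker ∂_k / im ∂_{k+1}:

  H_0: rank C_0 − rank ∂_1 = 10 − 8 = 2, and the invariant factors of ∂_1 are all 1, so H_0 ≅ Z^2.

H_0 = Z^2.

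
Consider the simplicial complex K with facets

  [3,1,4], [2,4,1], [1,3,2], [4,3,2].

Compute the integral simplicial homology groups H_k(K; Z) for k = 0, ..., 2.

H_0 = Z,  H_1 = 0,  H_2 = Z.

K has 4 vertices, 6 edges, 4 triangles.
rank ∂_0 = 0, rank ∂_1 = 3 ⇒ b_0 = 4 − 0 − 3 = 1; all invariant factors of ∂_1 are 1 so no torsion. So H_0 = Z.
rank ∂_1 = 3, rank ∂_2 = 3 ⇒ b_1 = 6 − 3 − 3 = 0; all invariant factors of ∂_2 are 1 so no torsion. So H_1 = 0.
rank ∂_2 = 3, rank ∂_3 = 0 ⇒ b_2 = 4 − 3 − 0 = 1. So H_2 = Z.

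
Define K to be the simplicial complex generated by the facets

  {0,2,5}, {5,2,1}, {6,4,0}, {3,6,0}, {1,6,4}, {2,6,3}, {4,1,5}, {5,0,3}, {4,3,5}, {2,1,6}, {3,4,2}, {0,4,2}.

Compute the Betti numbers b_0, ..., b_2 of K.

b_0 = 1, b_1 = 0, b_2 = 0.

Fix the vertex order 0 < 1 < 2 < 3 < 4 < 5 < 6 and write every simplex with vertices in increasing order. Then dim K = 2 and the simplices of K are:

  0-simplices (7): [0], [1], [2], [3], [4], [5], [6]
  1-simplices (18): [0,2], [0,3], [0,4], [0,5], [0,6], [1,2], [1,4], [1,5], [1,6], [2,3], [2,4], [2,5], [2,6], [3,4], [3,5], [3,6], [4,5], [4,6]
  2-simplices (12): [0,2,4], [0,2,5], [0,3,5], [0,3,6], [0,4,6], [1,2,5], [1,2,6], [1,4,5], [1,4,6], [2,3,4], [2,3,6], [3,4,5]

so the chain groups are C_0 ≅ Z^7, C_1 ≅ Z^18, C_2 ≅ Z^12.

The boundary map ∂_1: C_1 → C_0 maps an edge to its endpoints' difference, ∂[p,q] = q − p.
The resulting 7×18 matrix has rank 6, and its Smith normal form has invariant factors (1,1,1,1,1,1).

The boundary map ∂_2: C_2 → C_1 acts by ∂[p,q,r] = [q,r] − [p,r] + [p,q]. For instance
  ∂[1,2,6] = [2,6] − [1,6] + [1,2],
  ∂[1,2,5] = [2,5] − [1,5] + [1,2].
The 18×12 boundary matrix has rank 12 and Smith normal form diag(1,1,1,1,1,1,1,1,1,1,1,2).

Reading off H_k = ker ∂_k / im ∂_{k+1}:

  H_0: rank C_0 − rank ∂_1 = 7 − 6 = 1, and the invariant factors of ∂_1 are all 1, so H_0 ≅ Z.
  H_1: rank ker ∂_1 − rank ∂_2 = (18 − 6) − 12 = 0, and ∂_2 has invariant factor 2 > 1, so H_1 ≅ Z/2Z.
  H_2: rank ker ∂_2 − rank ∂_3 = (12 − 12) − 0 = 0, and there is no ∂_3, so H_2 ≅ 0.

(K is a triangulation of the real projective plane RP^2.)

Hence the Betti numbers are b_0 = 1, b_1 = 0, b_2 = 0.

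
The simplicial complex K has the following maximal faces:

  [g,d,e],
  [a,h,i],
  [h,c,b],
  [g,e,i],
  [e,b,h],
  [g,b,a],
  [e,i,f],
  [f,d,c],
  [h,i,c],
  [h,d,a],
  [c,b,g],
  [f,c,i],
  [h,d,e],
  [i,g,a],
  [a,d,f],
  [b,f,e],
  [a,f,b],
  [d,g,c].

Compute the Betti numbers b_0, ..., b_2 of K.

Fix the vertex order a < b < c < d < e < f < g < h < i and write every simplex with vertices in increasing order. Then dim K = 2 and the simplices of K are:

  0-simplices (9): a, b, c, d, e, f, g, h, i
  1-simplices (27): ab, ad, af, ag, ah, ai, bc, be, bf, bg, bh, cd, cf, cg, ch, ci, de, df, dg, dh, ef, eg, eh, ei, fi, gi, hi
  2-simplices (18): abf, abg, adf, adh, agi, ahi, bcg, bch, bef, beh, cdf, cdg, cfi, chi, deg, deh, efi, egi

so the chain groups are C_0 ≅ Z^9, C_1 ≅ Z^27, C_2 ≅ Z^18.

The boundary map ∂_1: C_1 → C_0 maps an edge to its endpoints' difference, ∂[p,q] = q − p. For instance
  ∂df = f − d.
The resulting 9×27 matrix has rank 8, and its Smith normal form has invariant factors (1,1,1,1,1,1,1,1).

Boundary ∂_2: C_2 → C_1 acts by ∂[p,q,r] = [q,r] − [p,r] + [p,q]. For instance
  ∂ahi = hi − ai + ah,
  ∂beh = eh − bh + be.
The 27×18 boundary matrix has rank 17 and Smith normal form diag(1,1,1,1,1,1,1,1,1,1,1,1,1,1,1,1,1).

From H_k ≅ ker(∂_k) / im(∂_{k+1}) we obtain:

  H_0: rank C_0 − rank ∂_1 = 9 − 8 = 1, and the invariant factors of ∂_1 are all 1, so H_0 ≅ Z.
  H_1: rank ker ∂_1 − rank ∂_2 = (27 − 8) − 17 = 2, and the invariant factors of ∂_2 are all 1, so H_1 ≅ Z^2.
  H_2: rank ker ∂_2 − rank ∂_3 = (18 − 17) − 0 = 1, and there is no ∂_3, so H_2 ≅ Z.

As a check, the Euler characteristic is 9 − 27 + 18 = 0, which agrees with 1 − 2 + 1 = 0.

Hence the Betti numbers are b_0 = 1, b_1 = 2, b_2 = 1.

b_0 = 1, b_1 = 2, b_2 = 1.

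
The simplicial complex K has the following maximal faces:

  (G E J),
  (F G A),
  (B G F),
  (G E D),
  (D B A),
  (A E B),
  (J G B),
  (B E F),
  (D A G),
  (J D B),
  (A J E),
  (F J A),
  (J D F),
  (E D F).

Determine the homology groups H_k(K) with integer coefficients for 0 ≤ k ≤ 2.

H_0 = Z,  H_1 = Z^2,  H_2 = Z.

K has 7 vertices, 21 edges, 14 triangles.
rank ∂_0 = 0, rank ∂_1 = 6 ⇒ b_0 = 7 − 0 − 6 = 1; all invariant factors of ∂_1 are 1 so no torsion. So H_0 = Z.
rank ∂_1 = 6, rank ∂_2 = 13 ⇒ b_1 = 21 − 6 − 13 = 2; all invariant factors of ∂_2 are 1 so no torsion. So H_1 = Z^2.
rank ∂_2 = 13, rank ∂_3 = 0 ⇒ b_2 = 14 − 13 − 0 = 1. So H_2 = Z.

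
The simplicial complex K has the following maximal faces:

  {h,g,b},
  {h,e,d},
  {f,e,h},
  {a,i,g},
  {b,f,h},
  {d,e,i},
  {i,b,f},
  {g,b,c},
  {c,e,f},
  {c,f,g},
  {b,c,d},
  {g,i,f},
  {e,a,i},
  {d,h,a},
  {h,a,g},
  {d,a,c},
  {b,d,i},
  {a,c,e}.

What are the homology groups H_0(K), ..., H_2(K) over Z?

Take the total order a < b < c < d < e < f < g < h < i on the vertex set. Then K (dimension 2) consists of the simplices:

  0-simplices (9): a, b, c, d, e, f, g, h, i
  1-simplices (27): ac, ad, ae, ag, ah, ai, bc, bd, bf, bg, bh, bi, cd, ce, cf, cg, de, dh, di, ef, eh, ei, fg, fh, fi, gh, gi
  2-simplices (18): acd, ace, adh, aei, agh, agi, bcd, bcg, bdi, bfh, bfi, bgh, cef, cfg, deh, dei, efh, fgi

Hence C_0 ≅ Z^9, C_1 ≅ Z^27, C_2 ≅ Z^18.

∂_1: C_1 → C_0 is given by ∂[p,q] = [q] − [p]. For instance
  ∂cf = f − c.
The 9×27 boundary matrix has rank 8 and Smith normal form diag(1,1,1,1,1,1,1,1).

The boundary map ∂_2: C_2 → C_1 maps a triangle to the signed sum of its edges. For instance
  ∂bfi = fi − bi + bf,
  ∂acd = cd − ad + ac.
This gives a 27×18 integer matrix of rank 18; reducing to Smith normal form yields diagonal entries (1,1,1,1,1,1,1,1,1,1,1,1,1,1,1,1,1,2).

Computing H_k = (kernel of ∂_k) / (image of ∂_{k+1}):

  H_0: rank C_0 − rank ∂_1 = 9 − 8 = 1, and the invariant factors of ∂_1 are all 1, so H_0 = Z.
  H_1: rank ker ∂_1 − rank ∂_2 = (27 − 8) − 18 = 1, and ∂_2 has invariant factor 2 > 1, so H_1 = Z ⊕ Z/2.
  H_2: rank ker ∂_2 − rank ∂_3 = (18 − 18) − 0 = 0, and there is no ∂_3, so H_2 = 0.

H_0 = Z,  H_1 = Z ⊕ Z/2,  H_2 = 0.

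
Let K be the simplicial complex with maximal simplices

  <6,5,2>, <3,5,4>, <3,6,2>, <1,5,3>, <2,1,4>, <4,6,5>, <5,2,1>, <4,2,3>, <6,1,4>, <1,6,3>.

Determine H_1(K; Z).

Take the total order 1 < 2 < 3 < 4 < 5 < 6 on the vertex set. Then K (dimension 2) consists of the simplices:

  0-simplices (6): [1], [2], [3], [4], [5], [6]
  1-simplices (15): [1,2], [1,3], [1,4], [1,5], [1,6], [2,3], [2,4], [2,5], [2,6], [3,4], [3,5], [3,6], [4,5], [4,6], [5,6]
  2-simplices (10): [1,2,4], [1,2,5], [1,3,5], [1,3,6], [1,4,6], [2,3,4], [2,3,6], [2,5,6], [3,4,5], [4,5,6]

so the chain groups are C_0 ≅ Z^6, C_1 ≅ Z^15, C_2 ≅ Z^10.

∂_1: C_1 → C_0 is given by ∂[p,q] = [q] − [p].
The resulting 6×15 matrix has rank 5, and its Smith normal form has invariant factors (1,1,1,1,1).

∂_2: C_2 → C_1 maps a triangle to the signed sum of its edges. For instance
  ∂[3,4,5] = [4,5] − [3,5] + [3,4],
  ∂[4,5,6] = [5,6] − [4,6] + [4,5].
The 15×10 boundary matrix has rank 10 and Smith normal form diag(1,1,1,1,1,1,1,1,1,2).

Now H_k = ker ∂_k / im ∂_{k+1}, so:

  H_1: rank ker ∂_1 − rank ∂_2 = (15 − 5) − 10 = 0, and ∂_2 has invariant factor 2 > 1, so H_1 ≅ Z/2.

H_1 = Z/2.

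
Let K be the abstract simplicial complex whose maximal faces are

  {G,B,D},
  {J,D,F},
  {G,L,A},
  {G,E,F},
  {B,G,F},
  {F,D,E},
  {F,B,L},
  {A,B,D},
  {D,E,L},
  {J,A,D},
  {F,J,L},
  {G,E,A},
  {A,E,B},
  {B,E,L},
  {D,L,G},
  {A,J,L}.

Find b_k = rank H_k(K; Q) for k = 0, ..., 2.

K has 8 vertices, 24 edges, 16 triangles.
rank ∂_0 = 0, rank ∂_1 = 7 ⇒ b_0 = 8 − 0 − 7 = 1; all invariant factors of ∂_1 are 1 so no torsion. So H_0 = Z.
rank ∂_1 = 7, rank ∂_2 = 15 ⇒ b_1 = 24 − 7 − 15 = 2; all invariant factors of ∂_2 are 1 so no torsion. So H_1 = Z^2.
rank ∂_2 = 15, rank ∂_3 = 0 ⇒ b_2 = 16 − 15 − 0 = 1. So H_2 = Z.

b_0 = 1, b_1 = 2, b_2 = 1.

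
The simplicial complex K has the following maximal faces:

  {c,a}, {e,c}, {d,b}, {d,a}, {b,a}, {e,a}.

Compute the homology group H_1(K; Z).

We work with the vertex ordering a < b < c < d < e. The simplices of K, each written with vertices in increasing order, are:

  0-simplices (5): a, b, c, d, e
  1-simplices (6): ab, ac, ad, ae, bd, ce

Hence C_0 ≅ Z^5, C_1 ≅ Z^6.

Boundary ∂_1: C_1 → C_0 sends each edge [p,q] (with p < q) to q − p.
The 5×6 boundary matrix has rank 4 and Smith normal form diag(1,1,1,1).

Now H_k = ker ∂_k / im ∂_{k+1}, so:

  H_1: rank ker ∂_1 − rank ∂_2 = (6 − 4) − 0 = 2, and there is no ∂_2, so H_1 = Z^2.

H_1 ≅ Z^2.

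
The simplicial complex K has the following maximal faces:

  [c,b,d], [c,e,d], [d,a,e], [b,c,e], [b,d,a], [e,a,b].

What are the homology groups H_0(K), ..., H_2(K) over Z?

Fix the vertex order a < b < c < d < e and write every simplex with vertices in increasing order. Then dim K = 2 and the simplices of K are:

  0-simplices (5): a, b, c, d, e
  1-simplices (9): ab, ad, ae, bc, bd, be, cd, ce, de
  2-simplices (6): abd, abe, ade, bcd, bce, cde

giving chain groups C_0 ≅ Z^5, C_1 ≅ Z^9, C_2 ≅ Z^6.

∂_1: C_1 → C_0 sends each edge [p,q] (with p < q) to q − p. For instance
  ∂be = e − b.
The 5×9 boundary matrix has rank 4 and Smith normal form diag(1,1,1,1).

Boundary ∂_2: C_2 → C_1 maps a triangle to the signed sum of its edges. For instance
  ∂cde = de − ce + cd,
  ∂bcd = cd − bd + bc.
The 9×6 boundary matrix has rank 5 and Smith normal form diag(1,1,1,1,1).

From H_k ≅ ker(∂_k) / im(∂_{k+1}) we obtain:

  H_0: rank C_0 − rank ∂_1 = 5 − 4 = 1, and the invariant factors of ∂_1 are all 1, so H_0 = Z.
  H_1: rank ker ∂_1 − rank ∂_2 = (9 − 4) − 5 = 0, and the invariant factors of ∂_2 are all 1, so H_1 = 0.
  H_2: rank ker ∂_2 − rank ∂_3 = (6 − 5) − 0 = 1, and there is no ∂_3, so H_2 = Z.

H_0 ≅ Z,  H_1 = 0,  H_2 ≅ Z.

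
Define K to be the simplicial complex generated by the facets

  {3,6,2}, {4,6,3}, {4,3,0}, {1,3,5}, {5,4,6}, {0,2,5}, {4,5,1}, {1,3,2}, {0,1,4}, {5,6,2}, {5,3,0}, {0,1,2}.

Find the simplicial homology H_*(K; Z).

H_0 = Z,  H_1 = Z/2,  H_2 = 0.

Fix the vertex order 0 < 1 < 2 < 3 < 4 < 5 < 6 and write every simplex with vertices in increasing order. Then dim K = 2 and the simplices of K are:

  0-simplices (7): [0], [1], [2], [3], [4], [5], [6]
  1-simplices (18): [0,1], [0,2], [0,3], [0,4], [0,5], [1,2], [1,3], [1,4], [1,5], [2,3], [2,5], [2,6], [3,4], [3,5], [3,6], [4,5], [4,6], [5,6]
  2-simplices (12): [0,1,2], [0,1,4], [0,2,5], [0,3,4], [0,3,5], [1,2,3], [1,3,5], [1,4,5], [2,3,6], [2,5,6], [3,4,6], [4,5,6]

giving chain groups C_0 ≅ Z^7, C_1 ≅ Z^18, C_2 ≅ Z^12.

∂_1: C_1 → C_0 sends each edge [p,q] (with p < q) to q − p.
This gives a 7×18 integer matrix of rank 6; reducing to Smith normal form yields diagonal entries (1,1,1,1,1,1).

Boundary ∂_2: C_2 → C_1 maps a triangle to the signed sum of its edges. For instance
  ∂[2,5,6] = [5,6] − [2,6] + [2,5],
  ∂[1,4,5] = [4,5] − [1,5] + [1,4].
The 18×12 boundary matrix has rank 12 and Smith normal form diag(1,1,1,1,1,1,1,1,1,1,1,2).

Reading off H_k = ker ∂_k / im ∂_{k+1}:

  H_0: rank C_0 − rank ∂_1 = 7 − 6 = 1, and the invariant factors of ∂_1 are all 1, so H_0 ≅ Z.
  H_1: rank ker ∂_1 − rank ∂_2 = (18 − 6) − 12 = 0, and ∂_2 has invariant factor 2 > 1, so H_1 ≅ Z/2.
  H_2: rank ker ∂_2 − rank ∂_3 = (12 − 12) − 0 = 0, and there is no ∂_3, so H_2 ≅ 0.

(K is a triangulation of the real projective plane RP^2.)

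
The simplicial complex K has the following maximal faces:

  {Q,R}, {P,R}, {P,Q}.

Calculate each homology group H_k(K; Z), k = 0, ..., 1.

We work with the vertex ordering P < Q < R. The simplices of K, each written with vertices in increasing order, are:

  0-simplices (3): P, Q, R
  1-simplices (3): PQ, PR, QR

Hence C_0 ≅ Z^3, C_1 ≅ Z^3.

Boundary ∂_1: C_1 → C_0 is given by ∂[p,q] = [q] − [p]. For instance
  ∂QR = R − Q.
The resulting 3×3 matrix has rank 2, and its Smith normal form has invariant factors (1,1).

Now H_k = ker ∂_k / im ∂_{k+1}, so:

  H_0: rank C_0 − rank ∂_1 = 3 − 2 = 1, and the invariant factors of ∂_1 are all 1, so H_0 ≅ Z.
  H_1: rank ker ∂_1 − rank ∂_2 = (3 − 2) − 0 = 1, and there is no ∂_2, so H_1 ≅ Z.

H_0 ≅ Z,  H_1 ≅ Z.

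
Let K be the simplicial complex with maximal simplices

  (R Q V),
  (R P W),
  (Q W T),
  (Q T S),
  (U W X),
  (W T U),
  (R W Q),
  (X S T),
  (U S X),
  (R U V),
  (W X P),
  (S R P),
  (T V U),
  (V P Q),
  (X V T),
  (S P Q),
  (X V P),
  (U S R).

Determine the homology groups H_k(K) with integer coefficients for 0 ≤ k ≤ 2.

H_0 ≅ Z,  H_1 ≅ Z ⊕ Z/2,  H_2 = 0.

Order the vertices as P < Q < R < S < T < U < V < W < X. Listing each simplex with vertices in this order, K has dimension 2 with simplices:

  0-simplices (9): P, Q, R, S, T, U, V, W, X
  1-simplices (27): PQ, PR, PS, PV, PW, PX, QR, QS, QT, QV, QW, RS, RU, RV, RW, ST, SU, SX, TU, TV, TW, TX, UV, UW, UX, VX, WX
  2-simplices (18): PQS, PQV, PRS, PRW, PVX, PWX, QRV, QRW, QST, QTW, RSU, RUV, STX, SUX, TUV, TUW, TVX, UWX

Hence C_0 ≅ Z^9, C_1 ≅ Z^27, C_2 ≅ Z^18.

The boundary map ∂_1: C_1 → C_0 sends each edge [p,q] (with p < q) to q − p. For instance
  ∂PX = X − P.
The resulting 9×27 matrix has rank 8, and its Smith normal form has invariant factors (1,1,1,1,1,1,1,1).

The boundary map ∂_2: C_2 → C_1 maps a triangle to the signed sum of its edges. For instance
  ∂UWX = WX − UX + UW,
  ∂PQV = QV − PV + PQ.
As a 27×18 matrix over Z this has rank 18, with invariant factors (1,1,1,1,1,1,1,1,1,1,1,1,1,1,1,1,1,2).

Computing H_k = (kernel of ∂_k) / (image of ∂_{k+1}):

  H_0: rank C_0 − rank ∂_1 = 9 − 8 = 1, and the invariant factors of ∂_1 are all 1, so H_0 ≅ Z.
  H_1: rank ker ∂_1 − rank ∂_2 = (27 − 8) − 18 = 1, and ∂_2 has invariant factor 2 > 1, so H_1 ≅ Z ⊕ Z/2.
  H_2: rank ker ∂_2 − rank ∂_3 = (18 − 18) − 0 = 0, and there is no ∂_3, so H_2 ≅ 0.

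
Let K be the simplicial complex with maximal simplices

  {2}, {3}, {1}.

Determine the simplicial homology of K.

K has 3 vertices.
rank ∂_0 = 0, rank ∂_1 = 0 ⇒ b_0 = 3 − 0 − 0 = 3. So H_0 = Z^3.

H_0 = Z^3.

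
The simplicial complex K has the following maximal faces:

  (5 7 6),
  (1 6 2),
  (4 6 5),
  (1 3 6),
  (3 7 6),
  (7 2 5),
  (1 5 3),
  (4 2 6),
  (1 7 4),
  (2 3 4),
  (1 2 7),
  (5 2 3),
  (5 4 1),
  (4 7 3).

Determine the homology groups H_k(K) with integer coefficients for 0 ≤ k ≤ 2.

H_0 = Z,  H_1 = Z^2,  H_2 = Z.

Order the vertices as 1 < 2 < 3 < 4 < 5 < 6 < 7. Listing each simplex with vertices in this order, K has dimension 2 with simplices:

  0-simplices (7): [1], [2], [3], [4], [5], [6], [7]
  1-simplices (21): [1,2], [1,3], [1,4], [1,5], [1,6], [1,7], [2,3], [2,4], [2,5], [2,6], [2,7], [3,4], [3,5], [3,6], [3,7], [4,5], [4,6], [4,7], [5,6], [5,7], [6,7]
  2-simplices (14): [1,2,6], [1,2,7], [1,3,5], [1,3,6], [1,4,5], [1,4,7], [2,3,4], [2,3,5], [2,4,6], [2,5,7], [3,4,7], [3,6,7], [4,5,6], [5,6,7]

so the chain groups are C_0 ≅ Z^7, C_1 ≅ Z^21, C_2 ≅ Z^14.

The boundary map ∂_1: C_1 → C_0 sends each edge [p,q] (with p < q) to q − p.
This gives a 7×21 integer matrix of rank 6; reducing to Smith normal form yields diagonal entries (1,1,1,1,1,1).

The boundary map ∂_2: C_2 → C_1 sends each 2-simplex [p,q,r] to [q,r] − [p,r] + [p,q]. For instance
  ∂[1,3,6] = [3,6] − [1,6] + [1,3],
  ∂[2,4,6] = [4,6] − [2,6] + [2,4].
The 21×14 boundary matrix has rank 13 and Smith normal form diag(1,1,1,1,1,1,1,1,1,1,1,1,1).

Computing H_k = (kernel of ∂_k) / (image of ∂_{k+1}):

  H_0: rank C_0 − rank ∂_1 = 7 − 6 = 1, and the invariant factors of ∂_1 are all 1, so H_0 ≅ Z.
  H_1: rank ker ∂_1 − rank ∂_2 = (21 − 6) − 13 = 2, and the invariant factors of ∂_2 are all 1, so H_1 ≅ Z^2.
  H_2: rank ker ∂_2 − rank ∂_3 = (14 − 13) − 0 = 1, and there is no ∂_3, so H_2 ≅ Z.

As a check, the Euler characteristic is 7 − 21 + 14 = 0, which agrees with 1 − 2 + 1 = 0.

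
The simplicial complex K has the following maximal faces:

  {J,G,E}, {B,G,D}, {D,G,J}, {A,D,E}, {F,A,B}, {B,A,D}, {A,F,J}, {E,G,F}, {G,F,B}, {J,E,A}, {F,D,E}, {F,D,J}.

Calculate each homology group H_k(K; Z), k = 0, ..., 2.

Take the total order A < B < D < E < F < G < J on the vertex set. Then K (dimension 2) consists of the simplices:

  0-simplices (7): A, B, D, E, F, G, J
  1-simplices (18): AB, AD, AE, AF, AJ, BD, BF, BG, DE, DF, DG, DJ, EF, EG, EJ, FG, FJ, GJ
  2-simplices (12): ABD, ABF, ADE, AEJ, AFJ, BDG, BFG, DEF, DFJ, DGJ, EFG, EGJ

giving chain groups C_0 ≅ Z^7, C_1 ≅ Z^18, C_2 ≅ Z^12.

Boundary ∂_1: C_1 → C_0 maps an edge to its endpoints' difference, ∂[p,q] = q − p. For instance
  ∂DG = G − D.
The 7×18 boundary matrix has rank 6 and Smith normal form diag(1,1,1,1,1,1).

The boundary map ∂_2: C_2 → C_1 sends each 2-simplex [p,q,r] to [q,r] − [p,r] + [p,q]. For instance
  ∂ADE = DE − AE + AD,
  ∂DFJ = FJ − DJ + DF.
This gives a 18×12 integer matrix of rank 12; reducing to Smith normal form yields diagonal entries (1,1,1,1,1,1,1,1,1,1,1,2).

Now H_k = ker ∂_k / im ∂_{k+1}, so:

  H_0: rank C_0 − rank ∂_1 = 7 − 6 = 1, and the invariant factors of ∂_1 are all 1, so H_0 = Z.
  H_1: rank ker ∂_1 − rank ∂_2 = (18 − 6) − 12 = 0, and ∂_2 has invariant factor 2 > 1, so H_1 = Z/2Z.
  H_2: rank ker ∂_2 − rank ∂_3 = (12 − 12) − 0 = 0, and there is no ∂_3, so H_2 = 0.

As a check, the Euler characteristic is 7 − 18 + 12 = 1, which agrees with 1 − 0 + 0 = 1.
(K is a triangulation of the real projective plane RP^2.)

H_0 ≅ Z,  H_1 ≅ Z/2Z,  H_2 = 0.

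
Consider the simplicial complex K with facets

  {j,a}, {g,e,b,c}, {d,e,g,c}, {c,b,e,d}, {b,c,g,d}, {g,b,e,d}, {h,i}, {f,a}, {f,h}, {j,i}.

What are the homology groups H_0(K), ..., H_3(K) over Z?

H_0 = Z^2,  H_1 = Z,  H_2 = 0,  H_3 = Z.

Fix the vertex order a < b < c < d < e < f < g < h < i < j and write every simplex with vertices in increasing order. Then dim K = 3 and the simplices of K are:

  0-simplices (10): a, b, c, d, e, f, g, h, i, j
  1-simplices (15): af, aj, bc, bd, be, bg, cd, ce, cg, de, dg, eg, fh, hi, ij
  2-simplices (10): bcd, bce, bcg, bde, bdg, beg, cde, cdg, ceg, deg
  3-simplices (5): bcde, bcdg, bceg, bdeg, cdeg

Hence C_0 ≅ Z^10, C_1 ≅ Z^15, C_2 ≅ Z^10, C_3 ≅ Z^5.

Boundary ∂_1: C_1 → C_0 is given by ∂[p,q] = [q] − [p]. For instance
  ∂ce = e − c.
As a 10×15 matrix over Z this has rank 8, with invariant factors (1,1,1,1,1,1,1,1).

∂_2: C_2 → C_1 acts by ∂[p,q,r] = [q,r] − [p,r] + [p,q]. For instance
  ∂cdg = dg − cg + cd,
  ∂bcd = cd − bd + bc.
The 15×10 boundary matrix has rank 6 and Smith normal form diag(1,1,1,1,1,1).

Boundary ∂_3: C_3 → C_2 sends each 3-simplex σ to the alternating sum Σ_i (−1)^i (σ with its i-th vertex removed). For instance
  ∂cdeg = deg − ceg + cdg − cde,
  ∂bdeg = deg − beg + bdg − bde.
The resulting 10×5 matrix has rank 4, and its Smith normal form has invariant factors (1,1,1,1).

Reading off H_k = ker ∂_k / im ∂_{k+1}:

  H_0: rank C_0 − rank ∂_1 = 10 − 8 = 2, and the invariant factors of ∂_1 are all 1, so H_0 ≅ Z^2.
  H_1: rank ker ∂_1 − rank ∂_2 = (15 − 8) − 6 = 1, and the invariant factors of ∂_2 are all 1, so H_1 ≅ Z.
  H_2: rank ker ∂_2 − rank ∂_3 = (10 − 6) − 4 = 0, and the invariant factors of ∂_3 are all 1, so H_2 ≅ 0.
  H_3: rank ker ∂_3 − rank ∂_4 = (5 − 4) − 0 = 1, and there is no ∂_4, so H_3 ≅ Z.

As a check, the Euler characteristic is 10 − 15 + 10 − 5 = 0, which agrees with 2 − 1 + 0 − 1 = 0.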